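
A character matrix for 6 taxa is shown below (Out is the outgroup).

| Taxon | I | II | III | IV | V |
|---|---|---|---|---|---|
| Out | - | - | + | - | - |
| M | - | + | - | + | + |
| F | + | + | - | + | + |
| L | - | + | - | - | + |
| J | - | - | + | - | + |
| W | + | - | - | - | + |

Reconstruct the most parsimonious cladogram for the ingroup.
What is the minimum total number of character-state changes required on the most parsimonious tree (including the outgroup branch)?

Character polarity is set by the outgroup: the derived state is whichever differs from the outgroup's state, so for III the derived state is '-', and for the remaining characters it is '+'.
I groups F and W, which is incompatible with the clades supported by the remaining characters; treating it as convergent (homoplasy) costs fewer steps than any alternative tree.
Only F, L, and M show the derived state '+' for II, supporting them as a clade.
III (derived state '-') is shared by F, L, M, and W — a synapomorphy uniting that clade.
IV: derived state '+' in F and M only — synapomorphy for {F, M}.
All ingroup taxa share the derived state '+' for V; it defines the ingroup but does not resolve relationships within it.
Most parsimonious ingroup topology: ((((M,F),L),W),J).
Changes per character on this tree: I: 2; II: 1; III: 1; IV: 1; V: 1.
Total = 6.

6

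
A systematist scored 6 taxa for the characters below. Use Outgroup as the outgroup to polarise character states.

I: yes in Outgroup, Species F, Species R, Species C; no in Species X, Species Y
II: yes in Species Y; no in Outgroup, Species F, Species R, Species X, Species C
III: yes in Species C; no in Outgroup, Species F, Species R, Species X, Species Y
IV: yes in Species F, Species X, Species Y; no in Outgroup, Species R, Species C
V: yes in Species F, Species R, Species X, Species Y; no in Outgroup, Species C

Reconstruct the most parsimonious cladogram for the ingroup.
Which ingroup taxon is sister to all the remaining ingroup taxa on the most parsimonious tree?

Species C

Character polarity is set by the outgroup: the derived state is whichever differs from the outgroup's state, so for I the derived state is 'no', and for the remaining characters it is 'yes'.
I: derived state 'no' in Species X and Species Y only — synapomorphy for {Species X, Species Y}.
II: derived state 'yes' in Species Y only — an autapomorphy, so it tells us nothing about relationships among taxa.
III (derived state 'yes') is unique to Species C (autapomorphy; uninformative for grouping).
Only Species F, Species X, and Species Y show the derived state 'yes' for IV, supporting them as a clade.
Only Species F, Species R, Species X, and Species Y show the derived state 'yes' for V, supporting them as a clade.
Most parsimonious ingroup topology: (((Species F,(Species X,Species Y)),Species R),Species C).
Species C is sister to the clade containing all other ingroup taxa, so it is the earliest-diverging (most basal) ingroup lineage.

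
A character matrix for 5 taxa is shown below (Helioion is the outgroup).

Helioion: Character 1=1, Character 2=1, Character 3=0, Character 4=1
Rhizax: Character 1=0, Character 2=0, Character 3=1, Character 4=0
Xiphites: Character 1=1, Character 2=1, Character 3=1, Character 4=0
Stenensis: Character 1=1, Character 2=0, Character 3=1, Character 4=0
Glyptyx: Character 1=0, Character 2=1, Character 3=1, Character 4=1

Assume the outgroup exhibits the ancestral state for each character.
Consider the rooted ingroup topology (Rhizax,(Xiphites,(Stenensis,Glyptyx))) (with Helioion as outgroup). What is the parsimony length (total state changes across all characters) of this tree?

Map each character onto (Rhizax,(Xiphites,(Stenensis,Glyptyx))) (rooted by Helioion) and count the minimum state changes it requires (Fitch parsimony):
Character 1: 2; Character 2: 2; Character 3: 1; Character 4: 2.
Total tree length = 7.

7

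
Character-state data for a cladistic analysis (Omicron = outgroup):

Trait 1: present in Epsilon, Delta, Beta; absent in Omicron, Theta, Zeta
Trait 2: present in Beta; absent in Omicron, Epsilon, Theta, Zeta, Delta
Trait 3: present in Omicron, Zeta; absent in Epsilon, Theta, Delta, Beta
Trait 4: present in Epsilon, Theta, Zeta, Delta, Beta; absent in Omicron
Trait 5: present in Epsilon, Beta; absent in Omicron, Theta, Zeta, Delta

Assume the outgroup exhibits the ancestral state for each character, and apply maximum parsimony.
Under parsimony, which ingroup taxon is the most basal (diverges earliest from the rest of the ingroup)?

Character polarity is set by the outgroup: the derived state is whichever differs from the outgroup's state, so for Trait 3 the derived state is 'absent', and for the remaining characters it is 'present'.
Trait 1: derived state 'present' in Beta, Delta, and Epsilon only — synapomorphy for {Beta, Delta, Epsilon}.
Trait 2: derived state 'present' in Beta only — an autapomorphy, so it tells us nothing about relationships among taxa.
Only Beta, Delta, Epsilon, and Theta show the derived state 'absent' for Trait 3, supporting them as a clade.
All ingroup taxa share the derived state 'present' for Trait 4; it defines the ingroup but does not resolve relationships within it.
Trait 5 (derived state 'present') is shared by Beta and Epsilon — a synapomorphy uniting that clade.
Most parsimonious ingroup topology: ((((Epsilon,Beta),Delta),Theta),Zeta).
Zeta is sister to the clade containing all other ingroup taxa, so it is the earliest-diverging (most basal) ingroup lineage.

Zeta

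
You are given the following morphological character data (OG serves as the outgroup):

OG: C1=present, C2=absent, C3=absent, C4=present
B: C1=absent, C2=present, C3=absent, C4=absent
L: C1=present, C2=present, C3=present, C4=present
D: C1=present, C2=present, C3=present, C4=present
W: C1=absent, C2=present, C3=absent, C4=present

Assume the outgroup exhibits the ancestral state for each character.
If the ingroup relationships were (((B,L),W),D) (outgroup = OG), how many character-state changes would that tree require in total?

Map each character onto (((B,L),W),D) (rooted by OG) and count the minimum state changes it requires (Fitch parsimony):
C1: 2; C2: 1; C3: 2; C4: 1.
Total tree length = 6.

6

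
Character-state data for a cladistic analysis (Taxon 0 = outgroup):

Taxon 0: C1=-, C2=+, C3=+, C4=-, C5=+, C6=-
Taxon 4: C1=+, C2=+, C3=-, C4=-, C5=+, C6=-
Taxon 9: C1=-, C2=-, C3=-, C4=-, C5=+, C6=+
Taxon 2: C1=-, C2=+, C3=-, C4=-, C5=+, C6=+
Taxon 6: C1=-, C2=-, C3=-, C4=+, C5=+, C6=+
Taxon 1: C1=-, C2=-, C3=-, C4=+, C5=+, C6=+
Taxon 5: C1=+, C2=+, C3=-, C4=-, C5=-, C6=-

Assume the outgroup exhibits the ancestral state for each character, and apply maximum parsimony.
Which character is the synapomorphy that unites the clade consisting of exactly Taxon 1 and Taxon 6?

Character polarity is set by the outgroup: the derived state is whichever differs from the outgroup's state, so for C2, C3, C5 the derived state is '-', and for the remaining characters it is '+'.
C1 (derived state '+') is shared by Taxon 4 and Taxon 5 — a synapomorphy uniting that clade.
C2 (derived state '-') is shared by Taxon 1, Taxon 6, and Taxon 9 — a synapomorphy uniting that clade.
C3 (derived state '-') is shared by all ingroup taxa — unites the whole ingroup.
Only Taxon 1 and Taxon 6 show the derived state '+' for C4, supporting them as a clade.
C5 (derived state '-') is unique to Taxon 5 (autapomorphy; uninformative for grouping).
C6 (derived state '+') is shared by Taxon 1, Taxon 2, Taxon 6, and Taxon 9 — a synapomorphy uniting that clade.
Most parsimonious ingroup topology: ((Taxon 4,Taxon 5),((Taxon 9,(Taxon 6,Taxon 1)),Taxon 2)).
The clade {Taxon 1, Taxon 6} is supported by C4: its derived state '+' occurs in exactly those taxa and in no other taxon (including the outgroup).

C4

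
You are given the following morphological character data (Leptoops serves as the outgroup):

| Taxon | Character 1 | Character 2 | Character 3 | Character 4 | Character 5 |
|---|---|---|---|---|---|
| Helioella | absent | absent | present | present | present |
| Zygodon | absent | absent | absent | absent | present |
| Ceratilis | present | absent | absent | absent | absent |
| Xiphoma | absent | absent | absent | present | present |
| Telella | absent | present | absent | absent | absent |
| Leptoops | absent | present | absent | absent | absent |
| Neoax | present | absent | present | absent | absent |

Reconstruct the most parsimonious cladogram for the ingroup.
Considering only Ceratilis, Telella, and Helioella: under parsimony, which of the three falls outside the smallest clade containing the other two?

Character polarity is set by the outgroup: the derived state is whichever differs from the outgroup's state, so for Character 2 the derived state is 'absent', and for the remaining characters it is 'present'.
Only Ceratilis and Neoax show the derived state 'present' for Character 1, supporting them as a clade.
Character 2: derived state 'absent' in Ceratilis, Helioella, Neoax, Xiphoma, and Zygodon only — synapomorphy for {Ceratilis, Helioella, Neoax, Xiphoma, Zygodon}.
Character 3 groups Helioella and Neoax, which is incompatible with the clades supported by the remaining characters; treating it as convergent (homoplasy) costs fewer steps than any alternative tree.
Character 4: derived state 'present' in Helioella and Xiphoma only — synapomorphy for {Helioella, Xiphoma}.
Character 5: derived state 'present' in Helioella, Xiphoma, and Zygodon only — synapomorphy for {Helioella, Xiphoma, Zygodon}.
Most parsimonious ingroup topology: (((Zygodon,(Xiphoma,Helioella)),(Neoax,Ceratilis)),Telella).
Ceratilis and Helioella share a more recent common ancestor with each other than either does with Telella, so Telella is the least closely related of the three.

Telella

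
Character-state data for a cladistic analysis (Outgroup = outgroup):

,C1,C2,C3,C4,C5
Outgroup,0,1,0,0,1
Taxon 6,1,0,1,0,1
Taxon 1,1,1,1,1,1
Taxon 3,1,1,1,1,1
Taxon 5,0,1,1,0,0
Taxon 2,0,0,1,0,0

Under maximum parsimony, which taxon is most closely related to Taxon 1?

Character polarity is set by the outgroup: the derived state is whichever differs from the outgroup's state, so for C2, C5 the derived state is '0', and for the remaining characters it is '1'.
Only Taxon 1, Taxon 3, and Taxon 6 show the derived state '1' for C1, supporting them as a clade.
C2 groups Taxon 2 and Taxon 6, which is incompatible with the clades supported by the remaining characters; treating it as convergent (homoplasy) costs fewer steps than any alternative tree.
All ingroup taxa share the derived state '1' for C3; it defines the ingroup but does not resolve relationships within it.
C4 (derived state '1') is shared by Taxon 1 and Taxon 3 — a synapomorphy uniting that clade.
C5 (derived state '0') is shared by Taxon 2 and Taxon 5 — a synapomorphy uniting that clade.
Most parsimonious ingroup topology: ((Taxon 6,(Taxon 1,Taxon 3)),(Taxon 5,Taxon 2)).
Taxon 1 and Taxon 3 form a cherry on this tree, so they are sister taxa.

Taxon 3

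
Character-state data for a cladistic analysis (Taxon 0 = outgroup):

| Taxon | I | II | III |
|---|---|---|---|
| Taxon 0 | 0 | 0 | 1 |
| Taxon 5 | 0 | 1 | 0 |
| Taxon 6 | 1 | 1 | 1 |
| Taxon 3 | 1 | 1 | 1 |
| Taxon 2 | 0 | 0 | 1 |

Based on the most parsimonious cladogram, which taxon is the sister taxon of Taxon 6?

Taxon 3

Character polarity is set by the outgroup: the derived state is whichever differs from the outgroup's state, so for III the derived state is '0', and for the remaining characters it is '1'.
I (derived state '1') is shared by Taxon 3 and Taxon 6 — a synapomorphy uniting that clade.
II (derived state '1') is shared by Taxon 3, Taxon 5, and Taxon 6 — a synapomorphy uniting that clade.
III (derived state '0') is unique to Taxon 5 (autapomorphy; uninformative for grouping).
Most parsimonious ingroup topology: ((Taxon 5,(Taxon 6,Taxon 3)),Taxon 2).
Taxon 6 and Taxon 3 form a cherry on this tree, so they are sister taxa.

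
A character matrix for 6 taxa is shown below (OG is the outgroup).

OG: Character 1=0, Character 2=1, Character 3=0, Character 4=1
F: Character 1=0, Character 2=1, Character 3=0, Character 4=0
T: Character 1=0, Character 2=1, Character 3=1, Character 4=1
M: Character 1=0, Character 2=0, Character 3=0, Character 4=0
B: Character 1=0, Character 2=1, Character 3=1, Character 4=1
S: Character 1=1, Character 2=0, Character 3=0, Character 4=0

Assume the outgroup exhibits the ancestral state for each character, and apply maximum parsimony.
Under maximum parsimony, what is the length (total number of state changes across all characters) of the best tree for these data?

4

Character polarity is set by the outgroup: the derived state is whichever differs from the outgroup's state, so for Character 2, Character 4 the derived state is '0', and for the remaining characters it is '1'.
Character 1 (derived state '1') is unique to S (autapomorphy; uninformative for grouping).
Character 2 (derived state '0') is shared by M and S — a synapomorphy uniting that clade.
Character 3 (derived state '1') is shared by B and T — a synapomorphy uniting that clade.
Character 4 (derived state '0') is shared by F, M, and S — a synapomorphy uniting that clade.
Most parsimonious ingroup topology: ((F,(M,S)),(T,B)).
Changes per character on this tree: Character 1: 1; Character 2: 1; Character 3: 1; Character 4: 1.
Total = 4.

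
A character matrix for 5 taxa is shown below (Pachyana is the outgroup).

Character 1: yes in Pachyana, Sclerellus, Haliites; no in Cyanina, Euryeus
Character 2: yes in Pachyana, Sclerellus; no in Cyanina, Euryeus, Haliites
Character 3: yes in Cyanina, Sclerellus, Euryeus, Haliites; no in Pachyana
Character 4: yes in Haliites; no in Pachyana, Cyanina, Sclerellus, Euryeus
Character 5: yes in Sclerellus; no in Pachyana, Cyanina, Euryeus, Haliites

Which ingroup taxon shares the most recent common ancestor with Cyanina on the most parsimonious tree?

Character polarity is set by the outgroup: the derived state is whichever differs from the outgroup's state, so for Character 1, Character 2 the derived state is 'no', and for the remaining characters it is 'yes'.
Only Cyanina and Euryeus show the derived state 'no' for Character 1, supporting them as a clade.
Character 2: derived state 'no' in Cyanina, Euryeus, and Haliites only — synapomorphy for {Cyanina, Euryeus, Haliites}.
All ingroup taxa share the derived state 'yes' for Character 3; it defines the ingroup but does not resolve relationships within it.
Character 4 (derived state 'yes') is unique to Haliites (autapomorphy; uninformative for grouping).
Character 5 (derived state 'yes') is unique to Sclerellus (autapomorphy; uninformative for grouping).
Most parsimonious ingroup topology: (((Cyanina,Euryeus),Haliites),Sclerellus).
Cyanina and Euryeus form a cherry on this tree, so they are sister taxa.

Euryeus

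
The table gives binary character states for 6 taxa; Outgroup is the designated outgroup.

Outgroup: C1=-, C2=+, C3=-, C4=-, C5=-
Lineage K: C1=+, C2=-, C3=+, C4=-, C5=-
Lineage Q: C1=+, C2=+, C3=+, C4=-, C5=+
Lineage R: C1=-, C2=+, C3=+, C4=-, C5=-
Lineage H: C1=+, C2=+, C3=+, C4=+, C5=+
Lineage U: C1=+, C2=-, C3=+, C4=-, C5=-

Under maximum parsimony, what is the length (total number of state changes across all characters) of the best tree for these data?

Character polarity is set by the outgroup: the derived state is whichever differs from the outgroup's state, so for C2 the derived state is '-', and for the remaining characters it is '+'.
C1: derived state '+' in Lineage H, Lineage K, Lineage Q, and Lineage U only — synapomorphy for {Lineage H, Lineage K, Lineage Q, Lineage U}.
Only Lineage K and Lineage U show the derived state '-' for C2, supporting them as a clade.
C3 (derived state '+') is shared by all ingroup taxa — unites the whole ingroup.
C4: derived state '+' in Lineage H only — an autapomorphy, so it tells us nothing about relationships among taxa.
C5: derived state '+' in Lineage H and Lineage Q only — synapomorphy for {Lineage H, Lineage Q}.
Most parsimonious ingroup topology: (((Lineage K,Lineage U),(Lineage Q,Lineage H)),Lineage R).
Changes per character on this tree: C1: 1; C2: 1; C3: 1; C4: 1; C5: 1.
Total = 5.

5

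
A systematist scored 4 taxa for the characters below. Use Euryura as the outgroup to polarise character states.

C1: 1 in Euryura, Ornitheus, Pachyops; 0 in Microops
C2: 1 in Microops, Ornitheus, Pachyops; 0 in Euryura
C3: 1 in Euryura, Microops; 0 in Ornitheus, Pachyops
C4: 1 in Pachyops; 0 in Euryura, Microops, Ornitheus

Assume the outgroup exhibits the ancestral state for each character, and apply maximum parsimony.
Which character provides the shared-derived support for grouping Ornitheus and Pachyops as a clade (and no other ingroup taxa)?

C3

Character polarity is set by the outgroup: the derived state is whichever differs from the outgroup's state, so for C1, C3 the derived state is '0', and for the remaining characters it is '1'.
C1 (derived state '0') is unique to Microops (autapomorphy; uninformative for grouping).
All ingroup taxa share the derived state '1' for C2; it defines the ingroup but does not resolve relationships within it.
Only Ornitheus and Pachyops show the derived state '0' for C3, supporting them as a clade.
C4: derived state '1' in Pachyops only — an autapomorphy, so it tells us nothing about relationships among taxa.
Most parsimonious ingroup topology: (Microops,(Ornitheus,Pachyops)).
The clade {Ornitheus, Pachyops} is supported by C3: its derived state '0' occurs in exactly those taxa and in no other taxon (including the outgroup).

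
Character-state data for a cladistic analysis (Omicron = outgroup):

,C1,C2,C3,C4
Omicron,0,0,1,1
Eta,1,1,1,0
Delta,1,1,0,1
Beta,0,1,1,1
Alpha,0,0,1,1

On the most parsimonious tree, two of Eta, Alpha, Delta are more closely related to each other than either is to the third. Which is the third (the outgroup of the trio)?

Alpha

Character polarity is set by the outgroup: the derived state is whichever differs from the outgroup's state, so for C3, C4 the derived state is '0', and for the remaining characters it is '1'.
C1: derived state '1' in Delta and Eta only — synapomorphy for {Delta, Eta}.
C2 (derived state '1') is shared by Beta, Delta, and Eta — a synapomorphy uniting that clade.
C3 (derived state '0') is unique to Delta (autapomorphy; uninformative for grouping).
C4 (derived state '0') is unique to Eta (autapomorphy; uninformative for grouping).
Most parsimonious ingroup topology: (((Eta,Delta),Beta),Alpha).
Eta and Delta share a more recent common ancestor with each other than either does with Alpha, so Alpha is the least closely related of the three.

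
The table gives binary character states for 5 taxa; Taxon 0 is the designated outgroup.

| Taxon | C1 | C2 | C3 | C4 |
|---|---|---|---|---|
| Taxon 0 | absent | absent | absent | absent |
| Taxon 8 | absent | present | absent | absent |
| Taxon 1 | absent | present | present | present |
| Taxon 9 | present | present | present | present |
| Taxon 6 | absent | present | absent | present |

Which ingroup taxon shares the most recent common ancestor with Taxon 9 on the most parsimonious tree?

Taxon 1

The outgroup has state 'absent' for every character, so 'present' is the derived state throughout.
C1: derived state 'present' in Taxon 9 only — an autapomorphy, so it tells us nothing about relationships among taxa.
C2 (derived state 'present') is shared by all ingroup taxa — unites the whole ingroup.
C3 (derived state 'present') is shared by Taxon 1 and Taxon 9 — a synapomorphy uniting that clade.
C4: derived state 'present' in Taxon 1, Taxon 6, and Taxon 9 only — synapomorphy for {Taxon 1, Taxon 6, Taxon 9}.
Most parsimonious ingroup topology: (((Taxon 9,Taxon 1),Taxon 6),Taxon 8).
Taxon 9 and Taxon 1 form a cherry on this tree, so they are sister taxa.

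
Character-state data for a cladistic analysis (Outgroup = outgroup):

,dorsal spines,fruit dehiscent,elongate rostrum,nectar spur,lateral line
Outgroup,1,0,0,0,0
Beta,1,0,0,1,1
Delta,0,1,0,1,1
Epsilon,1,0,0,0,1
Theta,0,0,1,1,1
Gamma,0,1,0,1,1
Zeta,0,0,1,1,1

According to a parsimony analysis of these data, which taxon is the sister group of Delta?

Gamma

Character polarity is set by the outgroup: the derived state is whichever differs from the outgroup's state, so for dorsal spines the derived state is '0', and for the remaining characters it is '1'.
Only Delta, Gamma, Theta, and Zeta show the derived state '0' for dorsal spines, supporting them as a clade.
fruit dehiscent (derived state '1') is shared by Delta and Gamma — a synapomorphy uniting that clade.
elongate rostrum: derived state '1' in Theta and Zeta only — synapomorphy for {Theta, Zeta}.
Only Beta, Delta, Gamma, Theta, and Zeta show the derived state '1' for nectar spur, supporting them as a clade.
All ingroup taxa share the derived state '1' for lateral line; it defines the ingroup but does not resolve relationships within it.
Most parsimonious ingroup topology: ((Beta,((Delta,Gamma),(Theta,Zeta))),Epsilon).
Delta and Gamma form a cherry on this tree, so they are sister taxa.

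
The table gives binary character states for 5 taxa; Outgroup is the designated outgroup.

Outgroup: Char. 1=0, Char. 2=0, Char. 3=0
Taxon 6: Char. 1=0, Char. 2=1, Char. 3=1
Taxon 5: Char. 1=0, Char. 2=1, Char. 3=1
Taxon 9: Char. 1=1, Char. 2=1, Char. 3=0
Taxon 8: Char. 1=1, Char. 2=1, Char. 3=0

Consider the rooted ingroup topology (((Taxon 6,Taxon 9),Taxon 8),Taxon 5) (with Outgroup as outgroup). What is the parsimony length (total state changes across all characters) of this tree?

5

Map each character onto (((Taxon 6,Taxon 9),Taxon 8),Taxon 5) (rooted by Outgroup) and count the minimum state changes it requires (Fitch parsimony):
Char. 1: 2; Char. 2: 1; Char. 3: 2.
Total tree length = 5.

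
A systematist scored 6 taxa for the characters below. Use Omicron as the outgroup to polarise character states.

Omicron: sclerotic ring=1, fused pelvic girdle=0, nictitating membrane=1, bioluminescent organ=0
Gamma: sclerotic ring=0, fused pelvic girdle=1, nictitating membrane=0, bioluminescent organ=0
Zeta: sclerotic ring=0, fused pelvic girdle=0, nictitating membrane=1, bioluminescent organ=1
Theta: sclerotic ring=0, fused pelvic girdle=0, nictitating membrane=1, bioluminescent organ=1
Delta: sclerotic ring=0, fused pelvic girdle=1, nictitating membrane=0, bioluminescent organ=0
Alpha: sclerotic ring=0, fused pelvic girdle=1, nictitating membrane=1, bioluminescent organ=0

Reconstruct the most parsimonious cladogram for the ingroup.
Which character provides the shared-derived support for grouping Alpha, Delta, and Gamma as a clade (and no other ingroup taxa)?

Character polarity is set by the outgroup: the derived state is whichever differs from the outgroup's state, so for sclerotic ring, nictitating membrane the derived state is '0', and for the remaining characters it is '1'.
sclerotic ring (derived state '0') is shared by all ingroup taxa — unites the whole ingroup.
Only Alpha, Delta, and Gamma show the derived state '1' for fused pelvic girdle, supporting them as a clade.
nictitating membrane (derived state '0') is shared by Delta and Gamma — a synapomorphy uniting that clade.
bioluminescent organ: derived state '1' in Theta and Zeta only — synapomorphy for {Theta, Zeta}.
Most parsimonious ingroup topology: (((Gamma,Delta),Alpha),(Zeta,Theta)).
The clade {Alpha, Delta, Gamma} is supported by fused pelvic girdle: its derived state '1' occurs in exactly those taxa and in no other taxon (including the outgroup).

fused pelvic girdle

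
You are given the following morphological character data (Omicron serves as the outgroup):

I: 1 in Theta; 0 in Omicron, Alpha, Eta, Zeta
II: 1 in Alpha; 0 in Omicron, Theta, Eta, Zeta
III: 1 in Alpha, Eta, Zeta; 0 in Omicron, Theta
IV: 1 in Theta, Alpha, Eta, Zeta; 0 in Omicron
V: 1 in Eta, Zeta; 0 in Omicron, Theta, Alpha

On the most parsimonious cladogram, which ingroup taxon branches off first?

Theta

The outgroup has state '0' for every character, so '1' is the derived state throughout.
I (derived state '1') is unique to Theta (autapomorphy; uninformative for grouping).
II: derived state '1' in Alpha only — an autapomorphy, so it tells us nothing about relationships among taxa.
III (derived state '1') is shared by Alpha, Eta, and Zeta — a synapomorphy uniting that clade.
IV (derived state '1') is shared by all ingroup taxa — unites the whole ingroup.
V: derived state '1' in Eta and Zeta only — synapomorphy for {Eta, Zeta}.
Most parsimonious ingroup topology: (Theta,(Alpha,(Eta,Zeta))).
Theta is sister to the clade containing all other ingroup taxa, so it is the earliest-diverging (most basal) ingroup lineage.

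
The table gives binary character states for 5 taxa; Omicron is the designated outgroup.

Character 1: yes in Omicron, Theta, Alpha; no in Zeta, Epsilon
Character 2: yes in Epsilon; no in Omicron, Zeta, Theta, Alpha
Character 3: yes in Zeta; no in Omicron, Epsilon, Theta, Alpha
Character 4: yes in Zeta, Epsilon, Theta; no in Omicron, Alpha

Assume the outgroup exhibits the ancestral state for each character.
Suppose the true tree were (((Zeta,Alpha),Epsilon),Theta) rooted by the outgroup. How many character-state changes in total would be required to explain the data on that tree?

6

Map each character onto (((Zeta,Alpha),Epsilon),Theta) (rooted by Omicron) and count the minimum state changes it requires (Fitch parsimony):
Character 1: 2; Character 2: 1; Character 3: 1; Character 4: 2.
Total tree length = 6.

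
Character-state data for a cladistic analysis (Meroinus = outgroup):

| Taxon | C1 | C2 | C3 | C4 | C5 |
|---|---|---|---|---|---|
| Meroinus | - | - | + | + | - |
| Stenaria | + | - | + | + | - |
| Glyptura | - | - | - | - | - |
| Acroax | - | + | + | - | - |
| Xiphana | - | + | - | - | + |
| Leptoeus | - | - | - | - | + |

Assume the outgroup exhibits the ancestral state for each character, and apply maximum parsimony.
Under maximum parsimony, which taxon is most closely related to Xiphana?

Leptoeus

Character polarity is set by the outgroup: the derived state is whichever differs from the outgroup's state, so for C3, C4 the derived state is '-', and for the remaining characters it is '+'.
C1: derived state '+' in Stenaria only — an autapomorphy, so it tells us nothing about relationships among taxa.
C2 groups Acroax and Xiphana, which is incompatible with the clades supported by the remaining characters; treating it as convergent (homoplasy) costs fewer steps than any alternative tree.
Only Glyptura, Leptoeus, and Xiphana show the derived state '-' for C3, supporting them as a clade.
C4: derived state '-' in Acroax, Glyptura, Leptoeus, and Xiphana only — synapomorphy for {Acroax, Glyptura, Leptoeus, Xiphana}.
C5 (derived state '+') is shared by Leptoeus and Xiphana — a synapomorphy uniting that clade.
Most parsimonious ingroup topology: (Stenaria,((Glyptura,(Xiphana,Leptoeus)),Acroax)).
Xiphana and Leptoeus form a cherry on this tree, so they are sister taxa.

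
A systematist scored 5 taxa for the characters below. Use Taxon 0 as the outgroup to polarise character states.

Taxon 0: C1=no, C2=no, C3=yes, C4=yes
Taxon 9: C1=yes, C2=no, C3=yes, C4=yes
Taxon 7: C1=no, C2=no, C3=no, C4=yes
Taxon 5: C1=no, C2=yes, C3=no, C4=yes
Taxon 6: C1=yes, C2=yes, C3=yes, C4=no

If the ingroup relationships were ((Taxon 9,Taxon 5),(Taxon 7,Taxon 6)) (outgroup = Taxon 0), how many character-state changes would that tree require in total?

7

Map each character onto ((Taxon 9,Taxon 5),(Taxon 7,Taxon 6)) (rooted by Taxon 0) and count the minimum state changes it requires (Fitch parsimony):
C1: 2; C2: 2; C3: 2; C4: 1.
Total tree length = 7.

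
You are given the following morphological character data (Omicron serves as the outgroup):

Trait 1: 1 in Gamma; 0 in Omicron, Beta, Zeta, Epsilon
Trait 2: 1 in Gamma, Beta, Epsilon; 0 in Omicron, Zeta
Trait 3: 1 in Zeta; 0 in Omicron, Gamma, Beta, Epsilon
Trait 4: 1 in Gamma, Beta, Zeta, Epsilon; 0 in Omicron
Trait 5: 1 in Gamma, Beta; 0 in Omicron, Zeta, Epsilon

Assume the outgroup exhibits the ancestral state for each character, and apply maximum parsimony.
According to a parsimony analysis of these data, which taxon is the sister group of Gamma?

The outgroup has state '0' for every character, so '1' is the derived state throughout.
Trait 1: derived state '1' in Gamma only — an autapomorphy, so it tells us nothing about relationships among taxa.
Trait 2 (derived state '1') is shared by Beta, Epsilon, and Gamma — a synapomorphy uniting that clade.
Trait 3: derived state '1' in Zeta only — an autapomorphy, so it tells us nothing about relationships among taxa.
All ingroup taxa share the derived state '1' for Trait 4; it defines the ingroup but does not resolve relationships within it.
Trait 5 (derived state '1') is shared by Beta and Gamma — a synapomorphy uniting that clade.
Most parsimonious ingroup topology: (((Gamma,Beta),Epsilon),Zeta).
Gamma and Beta form a cherry on this tree, so they are sister taxa.

Beta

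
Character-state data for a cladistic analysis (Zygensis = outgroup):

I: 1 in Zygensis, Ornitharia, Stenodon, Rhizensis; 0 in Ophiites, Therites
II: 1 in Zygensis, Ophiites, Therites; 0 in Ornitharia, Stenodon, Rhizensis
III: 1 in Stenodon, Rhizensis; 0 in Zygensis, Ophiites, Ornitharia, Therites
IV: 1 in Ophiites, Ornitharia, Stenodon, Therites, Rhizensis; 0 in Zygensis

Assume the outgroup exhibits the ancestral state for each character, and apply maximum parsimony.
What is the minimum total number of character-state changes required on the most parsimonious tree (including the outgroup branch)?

Character polarity is set by the outgroup: the derived state is whichever differs from the outgroup's state, so for I, II the derived state is '0', and for the remaining characters it is '1'.
Only Ophiites and Therites show the derived state '0' for I, supporting them as a clade.
II (derived state '0') is shared by Ornitharia, Rhizensis, and Stenodon — a synapomorphy uniting that clade.
III (derived state '1') is shared by Rhizensis and Stenodon — a synapomorphy uniting that clade.
All ingroup taxa share the derived state '1' for IV; it defines the ingroup but does not resolve relationships within it.
Most parsimonious ingroup topology: ((Ophiites,Therites),(Ornitharia,(Stenodon,Rhizensis))).
Changes per character on this tree: I: 1; II: 1; III: 1; IV: 1.
Total = 4.

4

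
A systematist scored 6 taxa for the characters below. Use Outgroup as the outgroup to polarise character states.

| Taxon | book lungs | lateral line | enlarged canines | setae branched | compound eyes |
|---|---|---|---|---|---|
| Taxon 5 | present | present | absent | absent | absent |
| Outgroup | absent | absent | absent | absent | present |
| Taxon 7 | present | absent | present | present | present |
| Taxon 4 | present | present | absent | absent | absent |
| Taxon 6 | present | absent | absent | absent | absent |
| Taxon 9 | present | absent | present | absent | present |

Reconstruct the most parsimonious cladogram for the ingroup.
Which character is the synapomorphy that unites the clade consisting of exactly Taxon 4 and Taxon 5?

lateral line

Character polarity is set by the outgroup: the derived state is whichever differs from the outgroup's state, so for compound eyes the derived state is 'absent', and for the remaining characters it is 'present'.
book lungs (derived state 'present') is shared by all ingroup taxa — unites the whole ingroup.
Only Taxon 4 and Taxon 5 show the derived state 'present' for lateral line, supporting them as a clade.
Only Taxon 7 and Taxon 9 show the derived state 'present' for enlarged canines, supporting them as a clade.
setae branched: derived state 'present' in Taxon 7 only — an autapomorphy, so it tells us nothing about relationships among taxa.
compound eyes (derived state 'absent') is shared by Taxon 4, Taxon 5, and Taxon 6 — a synapomorphy uniting that clade.
Most parsimonious ingroup topology: ((Taxon 6,(Taxon 5,Taxon 4)),(Taxon 7,Taxon 9)).
The clade {Taxon 4, Taxon 5} is supported by lateral line: its derived state 'present' occurs in exactly those taxa and in no other taxon (including the outgroup).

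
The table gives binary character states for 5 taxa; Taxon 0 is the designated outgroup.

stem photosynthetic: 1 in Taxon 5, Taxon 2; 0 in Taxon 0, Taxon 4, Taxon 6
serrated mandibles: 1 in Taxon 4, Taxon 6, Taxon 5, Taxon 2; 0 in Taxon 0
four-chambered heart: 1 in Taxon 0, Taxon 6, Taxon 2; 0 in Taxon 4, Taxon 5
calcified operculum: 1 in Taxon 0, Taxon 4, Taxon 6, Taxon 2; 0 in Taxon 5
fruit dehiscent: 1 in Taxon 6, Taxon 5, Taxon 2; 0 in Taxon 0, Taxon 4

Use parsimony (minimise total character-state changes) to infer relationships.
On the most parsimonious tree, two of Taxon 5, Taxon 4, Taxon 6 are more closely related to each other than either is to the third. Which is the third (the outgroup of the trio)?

Taxon 4

Character polarity is set by the outgroup: the derived state is whichever differs from the outgroup's state, so for four-chambered heart, calcified operculum the derived state is '0', and for the remaining characters it is '1'.
stem photosynthetic: derived state '1' in Taxon 2 and Taxon 5 only — synapomorphy for {Taxon 2, Taxon 5}.
serrated mandibles (derived state '1') is shared by all ingroup taxa — unites the whole ingroup.
four-chambered heart (state '0') occurs in Taxon 4 and Taxon 5 but conflicts with the nesting implied by the other characters — most parsimoniously interpreted as homoplasy.
calcified operculum: derived state '0' in Taxon 5 only — an autapomorphy, so it tells us nothing about relationships among taxa.
fruit dehiscent: derived state '1' in Taxon 2, Taxon 5, and Taxon 6 only — synapomorphy for {Taxon 2, Taxon 5, Taxon 6}.
Most parsimonious ingroup topology: (Taxon 4,(Taxon 6,(Taxon 5,Taxon 2))).
Taxon 5 and Taxon 6 share a more recent common ancestor with each other than either does with Taxon 4, so Taxon 4 is the least closely related of the three.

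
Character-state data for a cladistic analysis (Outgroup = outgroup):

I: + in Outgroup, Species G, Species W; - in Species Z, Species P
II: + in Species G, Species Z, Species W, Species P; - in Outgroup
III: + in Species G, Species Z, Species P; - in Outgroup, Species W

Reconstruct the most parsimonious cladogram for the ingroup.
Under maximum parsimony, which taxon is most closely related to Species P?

Character polarity is set by the outgroup: the derived state is whichever differs from the outgroup's state, so for I the derived state is '-', and for the remaining characters it is '+'.
Only Species P and Species Z show the derived state '-' for I, supporting them as a clade.
II (derived state '+') is shared by all ingroup taxa — unites the whole ingroup.
III: derived state '+' in Species G, Species P, and Species Z only — synapomorphy for {Species G, Species P, Species Z}.
Most parsimonious ingroup topology: ((Species G,(Species Z,Species P)),Species W).
Species P and Species Z form a cherry on this tree, so they are sister taxa.

Species Z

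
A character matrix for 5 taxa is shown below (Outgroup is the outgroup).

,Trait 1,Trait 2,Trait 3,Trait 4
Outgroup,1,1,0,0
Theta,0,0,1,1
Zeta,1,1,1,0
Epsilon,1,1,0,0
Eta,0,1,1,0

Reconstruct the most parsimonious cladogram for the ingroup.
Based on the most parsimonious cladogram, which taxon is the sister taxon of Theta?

Character polarity is set by the outgroup: the derived state is whichever differs from the outgroup's state, so for Trait 1, Trait 2 the derived state is '0', and for the remaining characters it is '1'.
Trait 1: derived state '0' in Eta and Theta only — synapomorphy for {Eta, Theta}.
Trait 2: derived state '0' in Theta only — an autapomorphy, so it tells us nothing about relationships among taxa.
Only Eta, Theta, and Zeta show the derived state '1' for Trait 3, supporting them as a clade.
Trait 4 (derived state '1') is unique to Theta (autapomorphy; uninformative for grouping).
Most parsimonious ingroup topology: (((Theta,Eta),Zeta),Epsilon).
Theta and Eta form a cherry on this tree, so they are sister taxa.

Eta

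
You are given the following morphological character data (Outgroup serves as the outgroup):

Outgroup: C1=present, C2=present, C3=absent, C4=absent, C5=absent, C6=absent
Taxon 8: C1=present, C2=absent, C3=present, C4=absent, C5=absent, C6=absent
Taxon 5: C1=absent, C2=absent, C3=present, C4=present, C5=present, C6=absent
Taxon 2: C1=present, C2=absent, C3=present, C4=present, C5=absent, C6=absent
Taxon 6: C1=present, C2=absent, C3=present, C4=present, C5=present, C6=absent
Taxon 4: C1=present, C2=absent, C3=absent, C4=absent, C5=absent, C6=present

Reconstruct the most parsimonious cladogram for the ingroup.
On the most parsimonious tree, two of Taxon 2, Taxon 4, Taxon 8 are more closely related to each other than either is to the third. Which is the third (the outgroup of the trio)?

Character polarity is set by the outgroup: the derived state is whichever differs from the outgroup's state, so for C1, C2 the derived state is 'absent', and for the remaining characters it is 'present'.
C1: derived state 'absent' in Taxon 5 only — an autapomorphy, so it tells us nothing about relationships among taxa.
All ingroup taxa share the derived state 'absent' for C2; it defines the ingroup but does not resolve relationships within it.
C3 (derived state 'present') is shared by Taxon 2, Taxon 5, Taxon 6, and Taxon 8 — a synapomorphy uniting that clade.
Only Taxon 2, Taxon 5, and Taxon 6 show the derived state 'present' for C4, supporting them as a clade.
C5: derived state 'present' in Taxon 5 and Taxon 6 only — synapomorphy for {Taxon 5, Taxon 6}.
C6: derived state 'present' in Taxon 4 only — an autapomorphy, so it tells us nothing about relationships among taxa.
Most parsimonious ingroup topology: ((Taxon 8,((Taxon 5,Taxon 6),Taxon 2)),Taxon 4).
Taxon 8 and Taxon 2 share a more recent common ancestor with each other than either does with Taxon 4, so Taxon 4 is the least closely related of the three.

Taxon 4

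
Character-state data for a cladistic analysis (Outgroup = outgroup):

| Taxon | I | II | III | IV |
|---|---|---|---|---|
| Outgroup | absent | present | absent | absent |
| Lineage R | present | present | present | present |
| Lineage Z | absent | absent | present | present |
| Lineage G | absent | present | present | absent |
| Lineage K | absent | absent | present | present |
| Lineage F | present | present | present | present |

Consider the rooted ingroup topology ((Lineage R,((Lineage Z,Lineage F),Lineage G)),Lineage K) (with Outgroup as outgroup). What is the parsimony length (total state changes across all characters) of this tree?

7

Map each character onto ((Lineage R,((Lineage Z,Lineage F),Lineage G)),Lineage K) (rooted by Outgroup) and count the minimum state changes it requires (Fitch parsimony):
I: 2; II: 2; III: 1; IV: 2.
Total tree length = 7.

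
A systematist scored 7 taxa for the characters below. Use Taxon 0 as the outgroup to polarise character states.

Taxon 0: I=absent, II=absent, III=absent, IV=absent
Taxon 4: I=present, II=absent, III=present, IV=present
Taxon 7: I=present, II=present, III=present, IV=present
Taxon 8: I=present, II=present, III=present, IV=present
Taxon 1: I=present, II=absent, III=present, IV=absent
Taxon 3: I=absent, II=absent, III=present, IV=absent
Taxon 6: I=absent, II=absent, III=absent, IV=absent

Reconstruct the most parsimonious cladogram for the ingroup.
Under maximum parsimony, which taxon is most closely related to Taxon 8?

Taxon 7

The outgroup has state 'absent' for every character, so 'present' is the derived state throughout.
I (derived state 'present') is shared by Taxon 1, Taxon 4, Taxon 7, and Taxon 8 — a synapomorphy uniting that clade.
II: derived state 'present' in Taxon 7 and Taxon 8 only — synapomorphy for {Taxon 7, Taxon 8}.
III (derived state 'present') is shared by Taxon 1, Taxon 3, Taxon 4, Taxon 7, and Taxon 8 — a synapomorphy uniting that clade.
IV: derived state 'present' in Taxon 4, Taxon 7, and Taxon 8 only — synapomorphy for {Taxon 4, Taxon 7, Taxon 8}.
Most parsimonious ingroup topology: ((((Taxon 4,(Taxon 7,Taxon 8)),Taxon 1),Taxon 3),Taxon 6).
Taxon 8 and Taxon 7 form a cherry on this tree, so they are sister taxa.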